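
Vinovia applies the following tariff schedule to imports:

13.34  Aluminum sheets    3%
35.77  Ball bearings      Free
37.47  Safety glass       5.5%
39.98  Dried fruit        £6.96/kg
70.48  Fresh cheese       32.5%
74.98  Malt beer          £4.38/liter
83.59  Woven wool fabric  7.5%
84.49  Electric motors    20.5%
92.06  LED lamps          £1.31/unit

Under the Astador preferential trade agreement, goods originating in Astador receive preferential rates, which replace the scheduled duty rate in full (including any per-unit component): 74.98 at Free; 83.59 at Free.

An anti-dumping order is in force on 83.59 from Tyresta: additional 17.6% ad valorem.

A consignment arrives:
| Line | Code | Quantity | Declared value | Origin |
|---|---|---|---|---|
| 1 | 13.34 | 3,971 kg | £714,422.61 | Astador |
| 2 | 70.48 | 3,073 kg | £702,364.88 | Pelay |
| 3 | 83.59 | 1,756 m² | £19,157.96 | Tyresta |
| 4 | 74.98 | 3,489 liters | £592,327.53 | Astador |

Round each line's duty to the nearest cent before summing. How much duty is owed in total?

£254,509.92

Line 1 (13.34, Astador, 3,971 kg, £714,422.61):
Base rate for 13.34 is 3%.
Origin Astador is the FTA partner but 13.34 is not on the preference list; base rate stands.
Duty = £714,422.61 × 3% = £21,432.68.
Line 2 (70.48, Pelay, 3,073 kg, £702,364.88):
Base rate for 70.48 is 32.5%.
Duty = £702,364.88 × 32.5% = £228,268.59.
Line 3 (83.59, Tyresta, 1,756 m², £19,157.96):
Base rate for 83.59 is 7.5%.
83.59 has an FTA preferential rate, but origin Tyresta is not Astador; base rate stands.
Additional duty on 83.59 from Tyresta: +17.6%. Applied ad valorem rate: 7.5% + 17.6% = 25.1%.
Duty = £19,157.96 × 25.1% = £4,808.65.
Line 4 (74.98, Astador, 3,489 liters, £592,327.53):
Base rate for 74.98 is £4.38/liter.
Origin Astador qualifies under the Vinovia–Astador agreement and 74.98 is covered: preferential rate Free applies instead.
Duty = £592,327.53 × 0% = £0.00.
Total = £21,432.68 + £228,268.59 + £4,808.65 + £0.00 = £254,509.92.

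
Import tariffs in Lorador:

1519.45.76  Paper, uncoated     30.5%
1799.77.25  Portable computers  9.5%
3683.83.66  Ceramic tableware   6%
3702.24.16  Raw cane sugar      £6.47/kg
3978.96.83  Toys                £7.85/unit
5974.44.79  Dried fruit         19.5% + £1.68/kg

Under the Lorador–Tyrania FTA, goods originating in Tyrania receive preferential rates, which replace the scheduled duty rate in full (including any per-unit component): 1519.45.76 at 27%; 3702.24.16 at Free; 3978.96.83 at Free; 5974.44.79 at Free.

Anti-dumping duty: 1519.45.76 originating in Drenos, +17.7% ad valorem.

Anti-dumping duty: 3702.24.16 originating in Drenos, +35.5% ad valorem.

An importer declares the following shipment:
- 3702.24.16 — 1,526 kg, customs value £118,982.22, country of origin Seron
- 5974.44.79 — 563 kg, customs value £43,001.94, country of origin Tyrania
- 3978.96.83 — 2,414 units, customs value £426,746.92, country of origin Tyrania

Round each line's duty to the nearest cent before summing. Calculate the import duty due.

£9,873.22

Line 1 (3702.24.16, Seron, 1,526 kg, £118,982.22):
Base rate for 3702.24.16 is £6.47/kg.
3702.24.16 has an FTA preferential rate, but origin Seron is not Tyrania; base rate stands.
The additional-duty order on 3702.24.16 targets Drenos, not Seron; it does not apply.
Duty = 1,526 × £6.47 = £9,873.22.
Line 2 (5974.44.79, Tyrania, 563 kg, £43,001.94):
Base rate for 5974.44.79 is 19.5% + £1.68/kg.
Origin Tyrania qualifies under the Lorador–Tyrania agreement and 5974.44.79 is covered: preferential rate Free applies instead.
Duty = £43,001.94 × 0% = £0.00.
Line 3 (3978.96.83, Tyrania, 2,414 units, £426,746.92):
Base rate for 3978.96.83 is £7.85/unit.
Origin Tyrania qualifies under the Lorador–Tyrania agreement and 3978.96.83 is covered: preferential rate Free applies instead.
Duty = £426,746.92 × 0% = £0.00.
Total = £9,873.22 + £0.00 + £0.00 = £9,873.22.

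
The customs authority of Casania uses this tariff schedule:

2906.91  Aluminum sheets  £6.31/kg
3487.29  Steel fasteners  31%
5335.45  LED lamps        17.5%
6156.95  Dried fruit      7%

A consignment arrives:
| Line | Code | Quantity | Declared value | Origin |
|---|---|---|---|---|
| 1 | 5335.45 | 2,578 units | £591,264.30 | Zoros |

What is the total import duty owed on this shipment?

Line 1 (5335.45, Zoros, 2,578 units, £591,264.30):
Base rate for 5335.45 is 17.5%.
Duty = £591,264.30 × 17.5% = £103,471.25.

£103,471.25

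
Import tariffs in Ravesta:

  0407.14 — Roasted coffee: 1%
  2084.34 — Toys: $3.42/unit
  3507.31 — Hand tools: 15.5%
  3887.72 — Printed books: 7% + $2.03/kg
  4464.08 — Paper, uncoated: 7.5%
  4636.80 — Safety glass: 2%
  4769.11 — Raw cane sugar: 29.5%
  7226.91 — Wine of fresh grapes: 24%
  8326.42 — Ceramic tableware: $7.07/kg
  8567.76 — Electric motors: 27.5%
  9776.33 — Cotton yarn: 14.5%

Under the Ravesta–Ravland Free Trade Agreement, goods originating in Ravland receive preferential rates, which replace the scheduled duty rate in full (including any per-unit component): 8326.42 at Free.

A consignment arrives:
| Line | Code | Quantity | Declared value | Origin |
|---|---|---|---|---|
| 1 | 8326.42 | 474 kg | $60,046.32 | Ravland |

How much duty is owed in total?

$0.00

Line 1 (8326.42, Ravland, 474 kg, $60,046.32):
Base rate for 8326.42 is $7.07/kg.
Origin Ravland qualifies under the Ravesta–Ravland agreement and 8326.42 is covered: preferential rate Free applies instead.
Duty = $60,046.32 × 0% = $0.00.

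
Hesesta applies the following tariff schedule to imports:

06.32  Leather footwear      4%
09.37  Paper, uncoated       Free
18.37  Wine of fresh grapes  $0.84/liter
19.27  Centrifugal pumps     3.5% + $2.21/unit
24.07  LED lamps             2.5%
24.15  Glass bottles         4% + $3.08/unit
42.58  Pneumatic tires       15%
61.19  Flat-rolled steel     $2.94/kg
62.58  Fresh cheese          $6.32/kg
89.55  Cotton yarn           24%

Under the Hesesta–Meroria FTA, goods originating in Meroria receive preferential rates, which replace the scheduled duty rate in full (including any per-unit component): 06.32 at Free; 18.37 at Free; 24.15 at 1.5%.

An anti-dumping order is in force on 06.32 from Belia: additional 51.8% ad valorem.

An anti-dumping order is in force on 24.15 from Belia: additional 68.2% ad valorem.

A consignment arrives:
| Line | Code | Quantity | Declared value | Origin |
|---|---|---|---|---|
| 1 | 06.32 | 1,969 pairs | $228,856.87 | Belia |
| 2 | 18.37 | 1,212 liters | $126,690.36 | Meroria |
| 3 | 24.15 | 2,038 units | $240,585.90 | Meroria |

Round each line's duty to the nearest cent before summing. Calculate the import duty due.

Line 1 (06.32, Belia, 1,969 pairs, $228,856.87):
Base rate for 06.32 is 4%.
06.32 has an FTA preferential rate, but origin Belia is not Meroria; base rate stands.
Additional duty on 06.32 from Belia: +51.8%. Applied ad valorem rate: 4% + 51.8% = 55.8%.
Duty = $228,856.87 × 55.8% = $127,702.13.
Line 2 (18.37, Meroria, 1,212 liters, $126,690.36):
Base rate for 18.37 is $0.84/liter.
Origin Meroria qualifies under the Hesesta–Meroria agreement and 18.37 is covered: preferential rate Free applies instead.
Duty = $126,690.36 × 0% = $0.00.
Line 3 (24.15, Meroria, 2,038 units, $240,585.90):
Base rate for 24.15 is 4% + $3.08/unit.
Origin Meroria qualifies under the Hesesta–Meroria agreement and 24.15 is covered: preferential rate 1.5% applies instead.
The additional-duty order on 24.15 targets Belia, not Meroria; it does not apply.
Duty = $240,585.90 × 1.5% = $3,608.79.
Total = $127,702.13 + $0.00 + $3,608.79 = $131,310.92.

$131,310.92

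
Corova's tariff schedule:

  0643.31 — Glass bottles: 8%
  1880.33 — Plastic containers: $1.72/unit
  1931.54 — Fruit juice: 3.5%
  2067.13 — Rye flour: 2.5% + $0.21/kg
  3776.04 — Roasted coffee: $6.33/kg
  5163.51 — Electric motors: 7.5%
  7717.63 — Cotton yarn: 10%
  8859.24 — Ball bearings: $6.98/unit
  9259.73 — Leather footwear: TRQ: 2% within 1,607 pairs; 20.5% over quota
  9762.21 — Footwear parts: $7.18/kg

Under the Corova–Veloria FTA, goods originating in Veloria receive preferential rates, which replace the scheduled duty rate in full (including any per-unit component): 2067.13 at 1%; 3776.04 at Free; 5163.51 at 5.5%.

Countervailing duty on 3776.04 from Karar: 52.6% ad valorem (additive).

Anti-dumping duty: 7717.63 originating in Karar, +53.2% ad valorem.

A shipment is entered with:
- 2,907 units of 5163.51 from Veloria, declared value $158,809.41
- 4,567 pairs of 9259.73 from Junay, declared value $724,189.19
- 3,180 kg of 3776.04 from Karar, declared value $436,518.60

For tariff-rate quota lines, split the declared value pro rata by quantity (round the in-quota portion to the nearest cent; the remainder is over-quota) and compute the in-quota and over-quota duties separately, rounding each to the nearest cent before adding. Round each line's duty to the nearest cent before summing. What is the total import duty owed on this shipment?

Line 1 (5163.51, Veloria, 2,907 units, $158,809.41):
Base rate for 5163.51 is 7.5%.
Origin Veloria qualifies under the Corova–Veloria agreement and 5163.51 is covered: preferential rate 5.5% applies instead.
Duty = $158,809.41 × 5.5% = $8,734.52.
Line 2 (9259.73, Junay, 4,567 pairs, $724,189.19):
Code 9259.73 is under a tariff-rate quota (threshold 1,607 pairs). In-quota: 1,607 pairs at 2%; over-quota: 2,960 pairs at 20.5%.
Pro-rata value split: in-quota = $724,189.19 × 1,607/4,567 = $254,821.99; over-quota = $724,189.19 − $254,821.99 = $469,367.20.
In-quota duty = $254,821.99 × 2% = $5,096.44. Over-quota duty = $469,367.20 × 20.5% = $96,220.28.
Line duty = $5,096.44 + $96,220.28 = $101,316.72.
Line 3 (3776.04, Karar, 3,180 kg, $436,518.60):
Base rate for 3776.04 is $6.33/kg.
3776.04 has an FTA preferential rate, but origin Karar is not Veloria; base rate stands.
Additional duty on 3776.04 from Karar: +52.6% ad valorem. Applied ad valorem rate = 52.6%.
Duty = $436,518.60 × 52.6% + 3,180 × $6.33 = $249,738.18.
Total = $8,734.52 + $101,316.72 + $249,738.18 = $359,789.42.

$359,789.42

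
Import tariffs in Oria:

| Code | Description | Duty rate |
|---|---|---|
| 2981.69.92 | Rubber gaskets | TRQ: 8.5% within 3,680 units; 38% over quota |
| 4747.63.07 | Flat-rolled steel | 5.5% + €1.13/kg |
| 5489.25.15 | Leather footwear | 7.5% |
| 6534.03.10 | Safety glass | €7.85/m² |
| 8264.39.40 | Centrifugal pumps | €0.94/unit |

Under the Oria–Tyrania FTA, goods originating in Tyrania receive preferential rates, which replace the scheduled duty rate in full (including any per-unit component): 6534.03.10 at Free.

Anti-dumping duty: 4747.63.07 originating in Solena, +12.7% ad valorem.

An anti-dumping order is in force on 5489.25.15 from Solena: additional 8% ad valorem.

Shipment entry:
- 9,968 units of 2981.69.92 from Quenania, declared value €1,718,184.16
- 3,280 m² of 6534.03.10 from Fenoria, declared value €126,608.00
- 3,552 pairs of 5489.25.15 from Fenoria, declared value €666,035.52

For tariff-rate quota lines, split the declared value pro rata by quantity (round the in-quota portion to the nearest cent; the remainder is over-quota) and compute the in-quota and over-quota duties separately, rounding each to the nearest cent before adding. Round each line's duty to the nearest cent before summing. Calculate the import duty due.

€541,485.77

Line 1 (2981.69.92, Quenania, 9,968 units, €1,718,184.16):
Code 2981.69.92 is under a tariff-rate quota (threshold 3,680 units). In-quota: 3,680 units at 8.5%; over-quota: 6,288 units at 38%.
Pro-rata value split: in-quota = €1,718,184.16 × 3,680/9,968 = €634,321.60; over-quota = €1,718,184.16 − €634,321.60 = €1,083,862.56.
In-quota duty = €634,321.60 × 8.5% = €53,917.34. Over-quota duty = €1,083,862.56 × 38% = €411,867.77.
Line duty = €53,917.34 + €411,867.77 = €465,785.11.
Line 2 (6534.03.10, Fenoria, 3,280 m², €126,608.00):
Base rate for 6534.03.10 is €7.85/m².
6534.03.10 has an FTA preferential rate, but origin Fenoria is not Tyrania; base rate stands.
Duty = 3,280 × €7.85 = €25,748.00.
Line 3 (5489.25.15, Fenoria, 3,552 pairs, €666,035.52):
Base rate for 5489.25.15 is 7.5%.
The additional-duty order on 5489.25.15 targets Solena, not Fenoria; it does not apply.
Duty = €666,035.52 × 7.5% = €49,952.66.
Total = €465,785.11 + €25,748.00 + €49,952.66 = €541,485.77.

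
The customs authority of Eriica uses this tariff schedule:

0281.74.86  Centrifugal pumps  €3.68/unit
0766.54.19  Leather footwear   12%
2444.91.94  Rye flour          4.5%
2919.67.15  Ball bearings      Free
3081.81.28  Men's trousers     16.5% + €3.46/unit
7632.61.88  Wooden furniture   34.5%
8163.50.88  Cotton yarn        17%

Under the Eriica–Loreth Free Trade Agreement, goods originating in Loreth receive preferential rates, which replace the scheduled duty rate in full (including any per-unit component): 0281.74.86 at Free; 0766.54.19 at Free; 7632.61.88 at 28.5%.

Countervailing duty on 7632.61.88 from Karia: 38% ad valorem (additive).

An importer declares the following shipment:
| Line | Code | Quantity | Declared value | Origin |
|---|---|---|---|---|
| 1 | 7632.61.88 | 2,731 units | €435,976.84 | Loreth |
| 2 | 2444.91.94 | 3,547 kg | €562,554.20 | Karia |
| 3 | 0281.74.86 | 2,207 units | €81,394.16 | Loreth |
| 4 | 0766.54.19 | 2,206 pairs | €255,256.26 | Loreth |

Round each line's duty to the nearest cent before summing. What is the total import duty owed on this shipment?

€149,568.34

Line 1 (7632.61.88, Loreth, 2,731 units, €435,976.84):
Base rate for 7632.61.88 is 34.5%.
Origin Loreth qualifies under the Eriica–Loreth agreement and 7632.61.88 is covered: preferential rate 28.5% applies instead.
The additional-duty order on 7632.61.88 targets Karia, not Loreth; it does not apply.
Duty = €435,976.84 × 28.5% = €124,253.40.
Line 2 (2444.91.94, Karia, 3,547 kg, €562,554.20):
Base rate for 2444.91.94 is 4.5%.
Duty = €562,554.20 × 4.5% = €25,314.94.
Line 3 (0281.74.86, Loreth, 2,207 units, €81,394.16):
Base rate for 0281.74.86 is €3.68/unit.
Origin Loreth qualifies under the Eriica–Loreth agreement and 0281.74.86 is covered: preferential rate Free applies instead.
Duty = €81,394.16 × 0% = €0.00.
Line 4 (0766.54.19, Loreth, 2,206 pairs, €255,256.26):
Base rate for 0766.54.19 is 12%.
Origin Loreth qualifies under the Eriica–Loreth agreement and 0766.54.19 is covered: preferential rate Free applies instead.
Duty = €255,256.26 × 0% = €0.00.
Total = €124,253.40 + €25,314.94 + €0.00 + €0.00 = €149,568.34.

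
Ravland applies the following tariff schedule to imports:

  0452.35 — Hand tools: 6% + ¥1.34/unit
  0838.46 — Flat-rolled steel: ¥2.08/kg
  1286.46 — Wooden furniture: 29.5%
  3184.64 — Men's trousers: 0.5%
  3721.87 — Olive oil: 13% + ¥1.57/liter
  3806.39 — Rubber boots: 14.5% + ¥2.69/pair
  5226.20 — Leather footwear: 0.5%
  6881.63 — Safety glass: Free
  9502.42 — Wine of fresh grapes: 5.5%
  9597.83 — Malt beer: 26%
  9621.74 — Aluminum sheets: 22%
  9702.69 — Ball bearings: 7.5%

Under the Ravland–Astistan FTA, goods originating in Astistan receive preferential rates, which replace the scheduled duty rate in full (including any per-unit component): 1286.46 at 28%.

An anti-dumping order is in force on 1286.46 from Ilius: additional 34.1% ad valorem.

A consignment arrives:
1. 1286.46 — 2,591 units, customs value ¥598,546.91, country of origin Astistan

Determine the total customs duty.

¥167,593.13

Line 1 (1286.46, Astistan, 2,591 units, ¥598,546.91):
Base rate for 1286.46 is 29.5%.
Origin Astistan qualifies under the Ravland–Astistan agreement and 1286.46 is covered: preferential rate 28% applies instead.
The additional-duty order on 1286.46 targets Ilius, not Astistan; it does not apply.
Duty = ¥598,546.91 × 28% = ¥167,593.13.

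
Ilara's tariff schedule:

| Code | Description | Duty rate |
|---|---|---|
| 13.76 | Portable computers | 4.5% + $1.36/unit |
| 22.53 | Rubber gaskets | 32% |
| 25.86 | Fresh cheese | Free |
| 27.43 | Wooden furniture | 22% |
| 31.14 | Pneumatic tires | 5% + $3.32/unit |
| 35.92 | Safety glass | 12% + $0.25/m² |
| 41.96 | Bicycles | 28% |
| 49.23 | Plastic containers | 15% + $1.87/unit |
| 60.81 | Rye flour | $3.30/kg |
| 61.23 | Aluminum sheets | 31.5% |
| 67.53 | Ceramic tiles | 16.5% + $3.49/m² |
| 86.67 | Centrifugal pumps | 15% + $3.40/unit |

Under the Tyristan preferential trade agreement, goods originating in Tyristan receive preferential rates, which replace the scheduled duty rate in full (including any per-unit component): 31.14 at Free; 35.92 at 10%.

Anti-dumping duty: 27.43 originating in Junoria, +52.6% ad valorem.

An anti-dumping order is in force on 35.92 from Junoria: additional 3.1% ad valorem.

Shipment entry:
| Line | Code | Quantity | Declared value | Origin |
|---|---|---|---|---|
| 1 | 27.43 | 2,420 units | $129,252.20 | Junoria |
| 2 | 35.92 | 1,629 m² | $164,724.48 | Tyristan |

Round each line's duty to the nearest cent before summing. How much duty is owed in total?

Line 1 (27.43, Junoria, 2,420 units, $129,252.20):
Base rate for 27.43 is 22%.
Additional duty on 27.43 from Junoria: +52.6%. Applied ad valorem rate: 22% + 52.6% = 74.6%.
Duty = $129,252.20 × 74.6% = $96,422.14.
Line 2 (35.92, Tyristan, 1,629 m², $164,724.48):
Base rate for 35.92 is 12% + $0.25/m².
Origin Tyristan qualifies under the Ilara–Tyristan agreement and 35.92 is covered: preferential rate 10% applies instead.
The additional-duty order on 35.92 targets Junoria, not Tyristan; it does not apply.
Duty = $164,724.48 × 10% = $16,472.45.
Total = $96,422.14 + $16,472.45 = $112,894.59.

$112,894.59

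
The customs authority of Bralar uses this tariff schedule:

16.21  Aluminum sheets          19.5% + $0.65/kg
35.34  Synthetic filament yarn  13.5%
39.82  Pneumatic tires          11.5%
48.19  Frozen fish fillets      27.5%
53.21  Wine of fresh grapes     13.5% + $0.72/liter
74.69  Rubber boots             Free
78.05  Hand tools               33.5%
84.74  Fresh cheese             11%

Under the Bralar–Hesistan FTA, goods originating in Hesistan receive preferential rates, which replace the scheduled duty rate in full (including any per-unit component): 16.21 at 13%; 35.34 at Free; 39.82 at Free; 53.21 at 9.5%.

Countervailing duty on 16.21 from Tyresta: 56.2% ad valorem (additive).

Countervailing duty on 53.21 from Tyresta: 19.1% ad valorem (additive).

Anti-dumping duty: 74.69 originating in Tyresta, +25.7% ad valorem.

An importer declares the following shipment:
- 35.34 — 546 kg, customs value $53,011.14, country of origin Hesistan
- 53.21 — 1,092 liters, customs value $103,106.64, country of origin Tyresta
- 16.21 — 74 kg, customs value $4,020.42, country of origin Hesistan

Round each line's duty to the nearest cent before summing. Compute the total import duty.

$34,921.65

Line 1 (35.34, Hesistan, 546 kg, $53,011.14):
Base rate for 35.34 is 13.5%.
Origin Hesistan qualifies under the Bralar–Hesistan agreement and 35.34 is covered: preferential rate Free applies instead.
Duty = $53,011.14 × 0% = $0.00.
Line 2 (53.21, Tyresta, 1,092 liters, $103,106.64):
Base rate for 53.21 is 13.5% + $0.72/liter.
53.21 has an FTA preferential rate, but origin Tyresta is not Hesistan; base rate stands.
Additional duty on 53.21 from Tyresta: +19.1%. Applied ad valorem rate: 13.5% + 19.1% = 32.6%.
Duty = $103,106.64 × 32.6% + 1,092 × $0.72 = $34,399.00.
Line 3 (16.21, Hesistan, 74 kg, $4,020.42):
Base rate for 16.21 is 19.5% + $0.65/kg.
Origin Hesistan qualifies under the Bralar–Hesistan agreement and 16.21 is covered: preferential rate 13% applies instead.
The additional-duty order on 16.21 targets Tyresta, not Hesistan; it does not apply.
Duty = $4,020.42 × 13% = $522.65.
Total = $0.00 + $34,399.00 + $522.65 = $34,921.65.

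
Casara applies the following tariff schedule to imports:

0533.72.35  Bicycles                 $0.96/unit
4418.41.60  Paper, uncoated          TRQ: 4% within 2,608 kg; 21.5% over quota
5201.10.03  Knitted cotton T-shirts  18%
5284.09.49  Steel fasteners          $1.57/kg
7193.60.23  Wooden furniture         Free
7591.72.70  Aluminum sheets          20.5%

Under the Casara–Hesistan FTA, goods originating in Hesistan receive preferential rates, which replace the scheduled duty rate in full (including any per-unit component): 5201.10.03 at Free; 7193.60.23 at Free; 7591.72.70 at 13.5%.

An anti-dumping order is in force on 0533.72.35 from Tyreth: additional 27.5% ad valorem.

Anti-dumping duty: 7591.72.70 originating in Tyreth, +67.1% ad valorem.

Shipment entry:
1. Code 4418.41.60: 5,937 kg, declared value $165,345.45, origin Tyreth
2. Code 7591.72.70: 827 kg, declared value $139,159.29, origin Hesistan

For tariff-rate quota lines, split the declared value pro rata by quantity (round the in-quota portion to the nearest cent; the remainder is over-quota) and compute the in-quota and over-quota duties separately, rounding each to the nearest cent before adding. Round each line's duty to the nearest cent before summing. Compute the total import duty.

$41,625.03

Line 1 (4418.41.60, Tyreth, 5,937 kg, $165,345.45):
Code 4418.41.60 is under a tariff-rate quota (threshold 2,608 kg). In-quota: 2,608 kg at 4%; over-quota: 3,329 kg at 21.5%.
Pro-rata value split: in-quota = $165,345.45 × 2,608/5,937 = $72,632.80; over-quota = $165,345.45 − $72,632.80 = $92,712.65.
In-quota duty = $72,632.80 × 4% = $2,905.31. Over-quota duty = $92,712.65 × 21.5% = $19,933.22.
Line duty = $2,905.31 + $19,933.22 = $22,838.53.
Line 2 (7591.72.70, Hesistan, 827 kg, $139,159.29):
Base rate for 7591.72.70 is 20.5%.
Origin Hesistan qualifies under the Casara–Hesistan agreement and 7591.72.70 is covered: preferential rate 13.5% applies instead.
The additional-duty order on 7591.72.70 targets Tyreth, not Hesistan; it does not apply.
Duty = $139,159.29 × 13.5% = $18,786.50.
Total = $22,838.53 + $18,786.50 = $41,625.03.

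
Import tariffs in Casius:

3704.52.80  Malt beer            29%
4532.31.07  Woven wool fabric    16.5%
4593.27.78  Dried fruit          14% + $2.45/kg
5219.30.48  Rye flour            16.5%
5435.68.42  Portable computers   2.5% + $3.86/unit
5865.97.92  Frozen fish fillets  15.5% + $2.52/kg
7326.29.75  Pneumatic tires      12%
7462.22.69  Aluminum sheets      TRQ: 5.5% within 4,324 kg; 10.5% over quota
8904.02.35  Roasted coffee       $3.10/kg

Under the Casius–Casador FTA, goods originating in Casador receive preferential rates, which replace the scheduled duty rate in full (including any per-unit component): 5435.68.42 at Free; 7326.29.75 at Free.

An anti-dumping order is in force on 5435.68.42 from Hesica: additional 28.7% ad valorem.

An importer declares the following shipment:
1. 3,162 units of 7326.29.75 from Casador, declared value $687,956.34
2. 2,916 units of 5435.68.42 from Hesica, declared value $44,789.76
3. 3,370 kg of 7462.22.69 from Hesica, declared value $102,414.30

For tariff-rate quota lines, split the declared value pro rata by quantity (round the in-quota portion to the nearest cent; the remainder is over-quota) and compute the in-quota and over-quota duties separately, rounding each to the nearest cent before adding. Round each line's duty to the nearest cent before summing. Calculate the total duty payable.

Line 1 (7326.29.75, Casador, 3,162 units, $687,956.34):
Base rate for 7326.29.75 is 12%.
Origin Casador qualifies under the Casius–Casador agreement and 7326.29.75 is covered: preferential rate Free applies instead.
Duty = $687,956.34 × 0% = $0.00.
Line 2 (5435.68.42, Hesica, 2,916 units, $44,789.76):
Base rate for 5435.68.42 is 2.5% + $3.86/unit.
5435.68.42 has an FTA preferential rate, but origin Hesica is not Casador; base rate stands.
Additional duty on 5435.68.42 from Hesica: +28.7%. Applied ad valorem rate: 2.5% + 28.7% = 31.2%.
Duty = $44,789.76 × 31.2% + 2,916 × $3.86 = $25,230.17.
Line 3 (7462.22.69, Hesica, 3,370 kg, $102,414.30):
Code 7462.22.69 is under a tariff-rate quota (threshold 4,324 kg). Quantity 3,370 kg is within the quota, so the in-quota rate 5.5% applies to the full value.
Duty = $102,414.30 × 5.5% = $5,632.79.
Total = $0.00 + $25,230.17 + $5,632.79 = $30,862.96.

$30,862.96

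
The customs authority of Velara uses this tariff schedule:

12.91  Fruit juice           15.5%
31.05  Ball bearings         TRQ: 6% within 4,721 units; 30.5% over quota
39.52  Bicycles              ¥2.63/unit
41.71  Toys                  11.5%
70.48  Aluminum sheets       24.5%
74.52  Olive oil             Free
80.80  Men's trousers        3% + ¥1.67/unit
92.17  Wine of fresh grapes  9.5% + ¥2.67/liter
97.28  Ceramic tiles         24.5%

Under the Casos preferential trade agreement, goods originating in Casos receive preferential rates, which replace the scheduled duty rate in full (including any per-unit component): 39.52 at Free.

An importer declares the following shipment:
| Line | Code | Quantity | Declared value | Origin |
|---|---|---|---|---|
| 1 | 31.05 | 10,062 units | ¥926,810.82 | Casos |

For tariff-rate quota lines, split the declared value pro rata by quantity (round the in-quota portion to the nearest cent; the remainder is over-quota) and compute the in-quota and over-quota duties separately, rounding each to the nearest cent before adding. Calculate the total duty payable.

Line 1 (31.05, Casos, 10,062 units, ¥926,810.82):
Code 31.05 is under a tariff-rate quota (threshold 4,721 units). In-quota: 4,721 units at 6%; over-quota: 5,341 units at 30.5%.
Pro-rata value split: in-quota = ¥926,810.82 × 4,721/10,062 = ¥434,851.31; over-quota = ¥926,810.82 − ¥434,851.31 = ¥491,959.51.
In-quota duty = ¥434,851.31 × 6% = ¥26,091.08. Over-quota duty = ¥491,959.51 × 30.5% = ¥150,047.65.
Line duty = ¥26,091.08 + ¥150,047.65 = ¥176,138.73.

¥176,138.73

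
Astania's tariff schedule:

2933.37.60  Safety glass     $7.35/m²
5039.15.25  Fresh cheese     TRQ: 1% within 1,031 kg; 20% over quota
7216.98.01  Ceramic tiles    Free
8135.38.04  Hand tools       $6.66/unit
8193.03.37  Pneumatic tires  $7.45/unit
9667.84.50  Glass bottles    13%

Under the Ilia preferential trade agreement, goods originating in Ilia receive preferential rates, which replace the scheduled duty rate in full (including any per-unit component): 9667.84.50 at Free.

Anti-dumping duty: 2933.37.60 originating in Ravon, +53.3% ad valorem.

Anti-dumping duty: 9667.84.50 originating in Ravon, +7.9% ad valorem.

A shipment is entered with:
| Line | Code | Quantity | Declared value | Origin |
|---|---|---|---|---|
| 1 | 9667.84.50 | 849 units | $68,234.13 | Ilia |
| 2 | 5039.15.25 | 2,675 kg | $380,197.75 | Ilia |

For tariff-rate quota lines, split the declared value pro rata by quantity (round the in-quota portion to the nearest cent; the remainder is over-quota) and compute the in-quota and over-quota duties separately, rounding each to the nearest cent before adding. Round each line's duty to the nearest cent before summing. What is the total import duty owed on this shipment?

Line 1 (9667.84.50, Ilia, 849 units, $68,234.13):
Base rate for 9667.84.50 is 13%.
Origin Ilia qualifies under the Astania–Ilia agreement and 9667.84.50 is covered: preferential rate Free applies instead.
The additional-duty order on 9667.84.50 targets Ravon, not Ilia; it does not apply.
Duty = $68,234.13 × 0% = $0.00.
Line 2 (5039.15.25, Ilia, 2,675 kg, $380,197.75):
Code 5039.15.25 is under a tariff-rate quota (threshold 1,031 kg). In-quota: 1,031 kg at 1%; over-quota: 1,644 kg at 20%.
Pro-rata value split: in-quota = $380,197.75 × 1,031/2,675 = $146,536.03; over-quota = $380,197.75 − $146,536.03 = $233,661.72.
In-quota duty = $146,536.03 × 1% = $1,465.36. Over-quota duty = $233,661.72 × 20% = $46,732.34.
Line duty = $1,465.36 + $46,732.34 = $48,197.70.
Total = $0.00 + $48,197.70 = $48,197.70.

$48,197.70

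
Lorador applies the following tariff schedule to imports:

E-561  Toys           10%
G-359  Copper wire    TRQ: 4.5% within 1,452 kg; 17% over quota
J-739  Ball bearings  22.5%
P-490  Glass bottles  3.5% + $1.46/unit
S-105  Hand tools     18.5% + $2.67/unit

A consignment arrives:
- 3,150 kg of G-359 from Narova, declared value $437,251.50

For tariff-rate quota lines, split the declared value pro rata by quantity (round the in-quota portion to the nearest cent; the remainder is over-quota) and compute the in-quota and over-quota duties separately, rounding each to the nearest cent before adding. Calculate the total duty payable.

$49,138.74

Line 1 (G-359, Narova, 3,150 kg, $437,251.50):
Code G-359 is under a tariff-rate quota (threshold 1,452 kg). In-quota: 1,452 kg at 4.5%; over-quota: 1,698 kg at 17%.
Pro-rata value split: in-quota = $437,251.50 × 1,452/3,150 = $201,552.12; over-quota = $437,251.50 − $201,552.12 = $235,699.38.
In-quota duty = $201,552.12 × 4.5% = $9,069.85. Over-quota duty = $235,699.38 × 17% = $40,068.89.
Line duty = $9,069.85 + $40,068.89 = $49,138.74.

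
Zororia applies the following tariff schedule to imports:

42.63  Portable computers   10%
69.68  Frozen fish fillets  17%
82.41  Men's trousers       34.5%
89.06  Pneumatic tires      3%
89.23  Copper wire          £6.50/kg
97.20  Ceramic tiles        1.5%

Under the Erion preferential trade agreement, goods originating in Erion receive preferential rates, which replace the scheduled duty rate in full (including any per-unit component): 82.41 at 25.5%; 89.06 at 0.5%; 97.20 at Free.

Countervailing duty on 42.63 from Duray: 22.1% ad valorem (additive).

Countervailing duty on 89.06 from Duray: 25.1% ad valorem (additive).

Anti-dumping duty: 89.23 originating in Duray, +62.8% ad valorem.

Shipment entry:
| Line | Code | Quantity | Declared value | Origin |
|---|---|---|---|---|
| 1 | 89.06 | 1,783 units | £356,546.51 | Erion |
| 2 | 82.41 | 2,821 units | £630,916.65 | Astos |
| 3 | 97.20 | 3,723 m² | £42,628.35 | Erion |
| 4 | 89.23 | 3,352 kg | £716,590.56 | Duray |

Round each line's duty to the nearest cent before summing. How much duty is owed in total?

£691,255.84

Line 1 (89.06, Erion, 1,783 units, £356,546.51):
Base rate for 89.06 is 3%.
Origin Erion qualifies under the Zororia–Erion agreement and 89.06 is covered: preferential rate 0.5% applies instead.
The additional-duty order on 89.06 targets Duray, not Erion; it does not apply.
Duty = £356,546.51 × 0.5% = £1,782.73.
Line 2 (82.41, Astos, 2,821 units, £630,916.65):
Base rate for 82.41 is 34.5%.
82.41 has an FTA preferential rate, but origin Astos is not Erion; base rate stands.
Duty = £630,916.65 × 34.5% = £217,666.24.
Line 3 (97.20, Erion, 3,723 m², £42,628.35):
Base rate for 97.20 is 1.5%.
Origin Erion qualifies under the Zororia–Erion agreement and 97.20 is covered: preferential rate Free applies instead.
Duty = £42,628.35 × 0% = £0.00.
Line 4 (89.23, Duray, 3,352 kg, £716,590.56):
Base rate for 89.23 is £6.50/kg.
Additional duty on 89.23 from Duray: +62.8% ad valorem. Applied ad valorem rate = 62.8%.
Duty = £716,590.56 × 62.8% + 3,352 × £6.50 = £471,806.87.
Total = £1,782.73 + £217,666.24 + £0.00 + £471,806.87 = £691,255.84.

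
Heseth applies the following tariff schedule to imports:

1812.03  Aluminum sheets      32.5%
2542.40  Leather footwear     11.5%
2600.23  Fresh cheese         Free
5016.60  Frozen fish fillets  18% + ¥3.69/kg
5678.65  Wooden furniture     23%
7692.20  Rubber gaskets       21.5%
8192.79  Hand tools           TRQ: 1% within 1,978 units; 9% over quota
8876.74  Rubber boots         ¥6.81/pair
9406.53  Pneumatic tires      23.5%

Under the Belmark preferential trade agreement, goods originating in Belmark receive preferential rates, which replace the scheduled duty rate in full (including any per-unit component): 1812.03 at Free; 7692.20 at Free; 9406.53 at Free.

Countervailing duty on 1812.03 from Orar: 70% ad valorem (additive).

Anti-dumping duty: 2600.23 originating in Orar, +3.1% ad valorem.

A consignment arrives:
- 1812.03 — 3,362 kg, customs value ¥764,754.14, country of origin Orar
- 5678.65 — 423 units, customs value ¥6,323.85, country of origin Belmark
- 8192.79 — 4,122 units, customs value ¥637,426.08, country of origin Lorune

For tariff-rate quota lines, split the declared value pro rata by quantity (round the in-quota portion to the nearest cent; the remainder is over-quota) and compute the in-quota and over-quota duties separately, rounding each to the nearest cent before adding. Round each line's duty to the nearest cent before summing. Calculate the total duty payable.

¥818,225.59

Line 1 (1812.03, Orar, 3,362 kg, ¥764,754.14):
Base rate for 1812.03 is 32.5%.
1812.03 has an FTA preferential rate, but origin Orar is not Belmark; base rate stands.
Additional duty on 1812.03 from Orar: +70%. Applied ad valorem rate: 32.5% + 70% = 102.5%.
Duty = ¥764,754.14 × 102.5% = ¥783,872.99.
Line 2 (5678.65, Belmark, 423 units, ¥6,323.85):
Base rate for 5678.65 is 23%.
Origin Belmark is the FTA partner but 5678.65 is not on the preference list; base rate stands.
Duty = ¥6,323.85 × 23% = ¥1,454.49.
Line 3 (8192.79, Lorune, 4,122 units, ¥637,426.08):
Code 8192.79 is under a tariff-rate quota (threshold 1,978 units). In-quota: 1,978 units at 1%; over-quota: 2,144 units at 9%.
Pro-rata value split: in-quota = ¥637,426.08 × 1,978/4,122 = ¥305,877.92; over-quota = ¥637,426.08 − ¥305,877.92 = ¥331,548.16.
In-quota duty = ¥305,877.92 × 1% = ¥3,058.78. Over-quota duty = ¥331,548.16 × 9% = ¥29,839.33.
Line duty = ¥3,058.78 + ¥29,839.33 = ¥32,898.11.
Total = ¥783,872.99 + ¥1,454.49 + ¥32,898.11 = ¥818,225.59.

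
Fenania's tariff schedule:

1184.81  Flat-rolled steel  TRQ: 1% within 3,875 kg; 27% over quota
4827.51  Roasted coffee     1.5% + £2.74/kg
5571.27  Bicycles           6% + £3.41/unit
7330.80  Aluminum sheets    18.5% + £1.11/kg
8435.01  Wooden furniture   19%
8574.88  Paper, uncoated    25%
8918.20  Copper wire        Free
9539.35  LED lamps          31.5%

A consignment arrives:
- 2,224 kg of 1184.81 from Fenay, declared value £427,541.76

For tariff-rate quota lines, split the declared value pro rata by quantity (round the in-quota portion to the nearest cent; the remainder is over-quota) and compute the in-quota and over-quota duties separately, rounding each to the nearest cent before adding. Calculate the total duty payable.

Line 1 (1184.81, Fenay, 2,224 kg, £427,541.76):
Code 1184.81 is under a tariff-rate quota (threshold 3,875 kg). Quantity 2,224 kg is within the quota, so the in-quota rate 1% applies to the full value.
Duty = £427,541.76 × 1% = £4,275.42.

£4,275.42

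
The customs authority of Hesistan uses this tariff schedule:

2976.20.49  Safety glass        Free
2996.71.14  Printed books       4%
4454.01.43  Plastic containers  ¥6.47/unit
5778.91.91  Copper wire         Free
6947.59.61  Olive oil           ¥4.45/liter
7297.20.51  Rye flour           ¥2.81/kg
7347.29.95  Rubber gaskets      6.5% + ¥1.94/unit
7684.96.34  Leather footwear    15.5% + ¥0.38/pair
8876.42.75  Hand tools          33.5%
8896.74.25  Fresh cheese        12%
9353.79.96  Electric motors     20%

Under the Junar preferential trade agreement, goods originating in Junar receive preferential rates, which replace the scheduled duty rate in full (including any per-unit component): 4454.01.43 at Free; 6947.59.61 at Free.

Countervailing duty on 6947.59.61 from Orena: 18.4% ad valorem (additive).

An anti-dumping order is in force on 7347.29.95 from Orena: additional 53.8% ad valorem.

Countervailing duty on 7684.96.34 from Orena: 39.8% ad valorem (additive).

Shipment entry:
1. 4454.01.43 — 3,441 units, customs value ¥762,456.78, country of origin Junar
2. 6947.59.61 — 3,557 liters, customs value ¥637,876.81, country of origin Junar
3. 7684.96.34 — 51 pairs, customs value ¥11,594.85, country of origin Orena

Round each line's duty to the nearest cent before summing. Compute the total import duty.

Line 1 (4454.01.43, Junar, 3,441 units, ¥762,456.78):
Base rate for 4454.01.43 is ¥6.47/unit.
Origin Junar qualifies under the Hesistan–Junar agreement and 4454.01.43 is covered: preferential rate Free applies instead.
Duty = ¥762,456.78 × 0% = ¥0.00.
Line 2 (6947.59.61, Junar, 3,557 liters, ¥637,876.81):
Base rate for 6947.59.61 is ¥4.45/liter.
Origin Junar qualifies under the Hesistan–Junar agreement and 6947.59.61 is covered: preferential rate Free applies instead.
The additional-duty order on 6947.59.61 targets Orena, not Junar; it does not apply.
Duty = ¥637,876.81 × 0% = ¥0.00.
Line 3 (7684.96.34, Orena, 51 pairs, ¥11,594.85):
Base rate for 7684.96.34 is 15.5% + ¥0.38/pair.
Additional duty on 7684.96.34 from Orena: +39.8%. Applied ad valorem rate: 15.5% + 39.8% = 55.3%.
Duty = ¥11,594.85 × 55.3% + 51 × ¥0.38 = ¥6,431.33.
Total = ¥0.00 + ¥0.00 + ¥6,431.33 = ¥6,431.33.

¥6,431.33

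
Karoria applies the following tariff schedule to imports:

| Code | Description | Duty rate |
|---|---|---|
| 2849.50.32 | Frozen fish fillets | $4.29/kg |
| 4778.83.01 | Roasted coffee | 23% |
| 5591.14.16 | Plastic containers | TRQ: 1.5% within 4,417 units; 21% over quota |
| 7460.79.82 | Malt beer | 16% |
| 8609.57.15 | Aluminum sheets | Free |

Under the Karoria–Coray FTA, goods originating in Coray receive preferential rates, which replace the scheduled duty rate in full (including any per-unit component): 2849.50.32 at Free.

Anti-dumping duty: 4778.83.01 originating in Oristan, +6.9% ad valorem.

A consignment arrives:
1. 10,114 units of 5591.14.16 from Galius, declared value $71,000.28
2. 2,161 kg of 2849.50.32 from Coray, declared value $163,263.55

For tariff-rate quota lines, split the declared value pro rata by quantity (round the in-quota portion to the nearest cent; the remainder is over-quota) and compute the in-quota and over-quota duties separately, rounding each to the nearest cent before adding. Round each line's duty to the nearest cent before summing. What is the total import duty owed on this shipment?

$8,863.63

Line 1 (5591.14.16, Galius, 10,114 units, $71,000.28):
Code 5591.14.16 is under a tariff-rate quota (threshold 4,417 units). In-quota: 4,417 units at 1.5%; over-quota: 5,697 units at 21%.
Pro-rata value split: in-quota = $71,000.28 × 4,417/10,114 = $31,007.34; over-quota = $71,000.28 − $31,007.34 = $39,992.94.
In-quota duty = $31,007.34 × 1.5% = $465.11. Over-quota duty = $39,992.94 × 21% = $8,398.52.
Line duty = $465.11 + $8,398.52 = $8,863.63.
Line 2 (2849.50.32, Coray, 2,161 kg, $163,263.55):
Base rate for 2849.50.32 is $4.29/kg.
Origin Coray qualifies under the Karoria–Coray agreement and 2849.50.32 is covered: preferential rate Free applies instead.
Duty = $163,263.55 × 0% = $0.00.
Total = $8,863.63 + $0.00 = $8,863.63.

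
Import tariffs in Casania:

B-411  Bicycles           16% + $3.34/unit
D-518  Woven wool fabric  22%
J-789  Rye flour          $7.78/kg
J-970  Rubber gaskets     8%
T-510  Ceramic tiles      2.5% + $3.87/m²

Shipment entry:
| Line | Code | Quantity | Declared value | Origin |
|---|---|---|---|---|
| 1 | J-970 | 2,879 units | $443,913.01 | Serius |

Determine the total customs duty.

$35,513.04

Line 1 (J-970, Serius, 2,879 units, $443,913.01):
Base rate for J-970 is 8%.
Duty = $443,913.01 × 8% = $35,513.04.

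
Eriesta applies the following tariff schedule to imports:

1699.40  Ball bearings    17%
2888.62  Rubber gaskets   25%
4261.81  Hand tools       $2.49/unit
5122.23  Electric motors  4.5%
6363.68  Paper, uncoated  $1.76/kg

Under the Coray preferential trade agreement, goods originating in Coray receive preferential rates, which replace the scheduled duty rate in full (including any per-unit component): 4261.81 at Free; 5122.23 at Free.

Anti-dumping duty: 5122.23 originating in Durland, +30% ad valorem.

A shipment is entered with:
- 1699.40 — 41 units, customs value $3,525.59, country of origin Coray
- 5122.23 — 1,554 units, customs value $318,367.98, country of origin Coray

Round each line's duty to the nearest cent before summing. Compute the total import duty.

$599.35

Line 1 (1699.40, Coray, 41 units, $3,525.59):
Base rate for 1699.40 is 17%.
Origin Coray is the FTA partner but 1699.40 is not on the preference list; base rate stands.
Duty = $3,525.59 × 17% = $599.35.
Line 2 (5122.23, Coray, 1,554 units, $318,367.98):
Base rate for 5122.23 is 4.5%.
Origin Coray qualifies under the Eriesta–Coray agreement and 5122.23 is covered: preferential rate Free applies instead.
The additional-duty order on 5122.23 targets Durland, not Coray; it does not apply.
Duty = $318,367.98 × 0% = $0.00.
Total = $599.35 + $0.00 = $599.35.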